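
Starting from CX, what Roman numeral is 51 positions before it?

CX = 110
110 - 51 = 59

LIX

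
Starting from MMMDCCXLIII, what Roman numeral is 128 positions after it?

MMMDCCXLIII = 3743
3743 + 128 = 3871

MMMDCCCLXXI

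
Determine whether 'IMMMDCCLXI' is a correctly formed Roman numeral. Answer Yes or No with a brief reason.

'IMMMDCCLXI': Invalid subtractive combination: IM

No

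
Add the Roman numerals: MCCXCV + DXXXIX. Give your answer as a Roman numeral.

MCCXCV = 1295
DXXXIX = 539
1295 + 539 = 1834

MDCCCXXXIV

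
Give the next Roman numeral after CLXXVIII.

CLXXVIII = 178; next is 179

CLXXIX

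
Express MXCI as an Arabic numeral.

MXCI: M=1000, XC=90, I=1
1000 + 90 + 1 = 1091

1091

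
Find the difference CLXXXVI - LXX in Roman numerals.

CLXXXVI = 186
LXX = 70
186 - 70 = 116

CXVI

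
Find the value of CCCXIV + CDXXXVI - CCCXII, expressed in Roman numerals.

CCCXIV = 314, CDXXXVI = 436, CCCXII = 312
314 + 436 = 750
750 - 312 = 438

CDXXXVIII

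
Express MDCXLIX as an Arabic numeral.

MDCXLIX: M=1000, D=500, C=100, XL=40, IX=9
1000 + 500 + 100 + 40 + 9 = 1649

1649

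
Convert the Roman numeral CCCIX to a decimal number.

CCCIX: C=100, C=100, C=100, IX=9
100 + 100 + 100 + 9 = 309

309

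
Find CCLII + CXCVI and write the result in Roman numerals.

CCLII = 252
CXCVI = 196
252 + 196 = 448

CDXLVIII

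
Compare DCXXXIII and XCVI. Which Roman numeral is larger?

DCXXXIII = 633
XCVI = 96
633 is larger

DCXXXIII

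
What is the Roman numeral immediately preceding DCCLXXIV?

DCCLXXIV = 774, so the previous integer is 774 - 1 = 773

DCCLXXIII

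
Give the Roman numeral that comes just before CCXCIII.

CCXCIII = 293, so the previous integer is 293 - 1 = 292

CCXCII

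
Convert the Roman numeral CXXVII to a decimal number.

CXXVII: C=100, X=10, X=10, V=5, I=1, I=1
100 + 10 + 10 + 5 + 1 + 1 = 127

127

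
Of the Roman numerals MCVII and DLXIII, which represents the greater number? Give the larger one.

MCVII = 1107
DLXIII = 563
1107 is larger

MCVII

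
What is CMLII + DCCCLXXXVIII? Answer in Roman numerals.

CMLII = 952
DCCCLXXXVIII = 888
952 + 888 = 1840

MDCCCXL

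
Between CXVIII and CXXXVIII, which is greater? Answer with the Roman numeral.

CXVIII = 118
CXXXVIII = 138
138 is larger

CXXXVIII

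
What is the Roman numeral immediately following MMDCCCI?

MMDCCCI = 2801, so the next integer is 2801 + 1 = 2802

MMDCCCII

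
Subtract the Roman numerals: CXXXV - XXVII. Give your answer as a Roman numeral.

CXXXV = 135
XXVII = 27
135 - 27 = 108

CVIII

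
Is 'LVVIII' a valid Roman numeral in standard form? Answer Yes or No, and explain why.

'LVVIII': V should not appear more than once

No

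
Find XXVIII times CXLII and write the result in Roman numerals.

XXVIII = 28
CXLII = 142
28 × 142 = 3976

MMMCMLXXVI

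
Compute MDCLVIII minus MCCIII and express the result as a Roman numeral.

MDCLVIII = 1658
MCCIII = 1203
1658 - 1203 = 455

CDLV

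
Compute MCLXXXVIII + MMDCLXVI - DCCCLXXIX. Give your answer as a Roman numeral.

MCLXXXVIII = 1188, MMDCLXVI = 2666, DCCCLXXIX = 879
1188 + 2666 = 3854
3854 - 879 = 2975

MMCMLXXV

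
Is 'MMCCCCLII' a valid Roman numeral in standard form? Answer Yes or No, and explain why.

'MMCCCCLII': More than 3 consecutive C's

No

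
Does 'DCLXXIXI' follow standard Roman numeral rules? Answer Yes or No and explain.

'DCLXXIXI': I cannot come right after the subtractive pair IX: once I is subtracted in IX, the next symbol must be smaller than I

No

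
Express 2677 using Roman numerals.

Convert 2677 to Roman numerals:
  2677 contains 2×1000 (MM)
  677 contains 1×500 (D)
  177 contains 1×100 (C)
  77 contains 1×50 (L)
  27 contains 2×10 (XX)
  7 contains 1×5 (V)
  2 contains 2×1 (II)

MMDCLXXVII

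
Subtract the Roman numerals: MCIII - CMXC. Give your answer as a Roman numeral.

MCIII = 1103
CMXC = 990
1103 - 990 = 113

CXIII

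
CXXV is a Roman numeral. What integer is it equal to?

CXXV: C=100, X=10, X=10, V=5
100 + 10 + 10 + 5 = 125

125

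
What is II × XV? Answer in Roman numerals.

II = 2
XV = 15
2 × 15 = 30

XXX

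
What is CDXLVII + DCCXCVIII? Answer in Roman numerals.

CDXLVII = 447
DCCXCVIII = 798
447 + 798 = 1245

MCCXLV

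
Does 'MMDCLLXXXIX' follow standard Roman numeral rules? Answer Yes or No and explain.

'MMDCLLXXXIX': L should not appear more than once

No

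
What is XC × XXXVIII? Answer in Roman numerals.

XC = 90
XXXVIII = 38
90 × 38 = 3420

MMMCDXX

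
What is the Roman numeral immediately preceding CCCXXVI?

CCCXXVI = 326; previous is 325

CCCXXV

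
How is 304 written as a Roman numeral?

Convert 304 to Roman numerals:
  304 contains 3×100 (CCC)
  4 contains 1×4 (IV)

CCCIV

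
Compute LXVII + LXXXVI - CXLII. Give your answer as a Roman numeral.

LXVII = 67, LXXXVI = 86, CXLII = 142
67 + 86 = 153
153 - 142 = 11

XI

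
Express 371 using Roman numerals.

Convert 371 to Roman numerals:
  371 contains 3×100 (CCC)
  71 contains 1×50 (L)
  21 contains 2×10 (XX)
  1 contains 1×1 (I)

CCCLXXI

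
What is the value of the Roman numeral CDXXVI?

CDXXVI: CD=400, X=10, X=10, V=5, I=1
400 + 10 + 10 + 5 + 1 = 426

426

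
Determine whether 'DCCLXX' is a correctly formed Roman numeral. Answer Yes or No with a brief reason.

'DCCLXX': Check the rules: uses only the symbols I, V, X, L, C, D, M; no symbol is repeated more than three times in a row; V, L and D each appear at most once; no smaller symbol precedes a larger one (values never increase from left to right). Value: D (500) + C (100) + C (100) + L (50) + X (10) + X (10) = 770. So it is a valid standard Roman numeral.

Yes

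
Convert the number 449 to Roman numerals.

Convert 449 to Roman numerals:
  449 contains 1×400 (CD)
  49 contains 1×40 (XL)
  9 contains 1×9 (IX)

CDXLIX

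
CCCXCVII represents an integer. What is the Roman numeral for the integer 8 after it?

CCCXCVII = 397
397 + 8 = 405

CDV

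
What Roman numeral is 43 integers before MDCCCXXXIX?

MDCCCXXXIX = 1839
1839 - 43 = 1796

MDCCXCVI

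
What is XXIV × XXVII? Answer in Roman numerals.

XXIV = 24
XXVII = 27
24 × 27 = 648

DCXLVIII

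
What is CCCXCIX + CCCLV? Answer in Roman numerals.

CCCXCIX = 399
CCCLV = 355
399 + 355 = 754

DCCLIV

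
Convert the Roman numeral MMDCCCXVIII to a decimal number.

MMDCCCXVIII: M=1000, M=1000, D=500, C=100, C=100, C=100, X=10, V=5, I=1, I=1, I=1
1000 + 1000 + 500 + 100 + 100 + 100 + 10 + 5 + 1 + 1 + 1 = 2818

2818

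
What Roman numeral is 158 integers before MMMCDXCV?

MMMCDXCV = 3495
3495 - 158 = 3337

MMMCCCXXXVII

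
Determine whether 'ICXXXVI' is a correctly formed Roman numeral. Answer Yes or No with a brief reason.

'ICXXXVI': Invalid subtractive combination: IC

No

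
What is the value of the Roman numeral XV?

XV: X=10, V=5
10 + 5 = 15

15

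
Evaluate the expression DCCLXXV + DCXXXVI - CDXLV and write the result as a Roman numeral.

DCCLXXV = 775, DCXXXVI = 636, CDXLV = 445
775 + 636 = 1411
1411 - 445 = 966

CMLXVI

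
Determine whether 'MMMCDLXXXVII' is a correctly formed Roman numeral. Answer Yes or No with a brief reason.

'MMMCDLXXXVII': Check the rules: uses only the symbols I, V, X, L, C, D, M; no symbol is repeated more than three times in a row; V, L and D each appear at most once; the only place a smaller symbol precedes a larger one is the allowed subtractive pair CD, the symbol right after such a pair (if any) is smaller than the pair's first symbol, and otherwise the values never increase from left to right. Value: M (1000) + M (1000) + M (1000) + CD (400) + L (50) + X (10) + X (10) + X (10) + V (5) + I (1) + I (1) = 3487. So it is a valid standard Roman numeral.

Yes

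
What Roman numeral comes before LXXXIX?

LXXXIX = 89, so the previous integer is 89 - 1 = 88

LXXXVIII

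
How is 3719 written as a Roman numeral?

Convert 3719 to Roman numerals:
  3719 contains 3×1000 (MMM)
  719 contains 1×500 (D)
  219 contains 2×100 (CC)
  19 contains 1×10 (X)
  9 contains 1×9 (IX)

MMMDCCXIX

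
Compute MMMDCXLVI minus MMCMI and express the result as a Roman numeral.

MMMDCXLVI = 3646
MMCMI = 2901
3646 - 2901 = 745

DCCXLV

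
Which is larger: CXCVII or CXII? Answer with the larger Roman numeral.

CXCVII = 197
CXII = 112
197 is larger

CXCVII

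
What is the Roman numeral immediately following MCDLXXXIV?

MCDLXXXIV = 1484, so the next integer is 1484 + 1 = 1485

MCDLXXXV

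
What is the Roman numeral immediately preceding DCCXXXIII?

DCCXXXIII = 733; previous is 732

DCCXXXII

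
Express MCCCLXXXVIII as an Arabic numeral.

MCCCLXXXVIII: M=1000, C=100, C=100, C=100, L=50, X=10, X=10, X=10, V=5, I=1, I=1, I=1
1000 + 100 + 100 + 100 + 50 + 10 + 10 + 10 + 5 + 1 + 1 + 1 = 1388

1388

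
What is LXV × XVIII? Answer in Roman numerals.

LXV = 65
XVIII = 18
65 × 18 = 1170

MCLXX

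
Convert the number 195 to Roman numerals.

Convert 195 to Roman numerals:
  195 contains 1×100 (C)
  95 contains 1×90 (XC)
  5 contains 1×5 (V)

CXCV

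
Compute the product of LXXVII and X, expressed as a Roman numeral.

LXXVII = 77
X = 10
77 × 10 = 770

DCCLXX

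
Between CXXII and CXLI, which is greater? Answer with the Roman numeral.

CXXII = 122
CXLI = 141
141 is larger

CXLI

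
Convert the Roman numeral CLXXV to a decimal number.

CLXXV: C=100, L=50, X=10, X=10, V=5
100 + 50 + 10 + 10 + 5 = 175

175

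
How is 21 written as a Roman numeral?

Convert 21 to Roman numerals:
  21 contains 2×10 (XX)
  1 contains 1×1 (I)

XXI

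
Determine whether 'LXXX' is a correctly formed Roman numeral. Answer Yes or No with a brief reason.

'LXXX': Check the rules: uses only the symbols I, V, X, L, C, D, M; no symbol is repeated more than three times in a row; V, L and D each appear at most once; no smaller symbol precedes a larger one (values never increase from left to right). Value: L (50) + X (10) + X (10) + X (10) = 80. So it is a valid standard Roman numeral.

Yes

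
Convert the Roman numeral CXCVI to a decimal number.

CXCVI: C=100, XC=90, V=5, I=1
100 + 90 + 5 + 1 = 196

196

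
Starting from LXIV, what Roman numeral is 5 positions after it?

LXIV = 64
64 + 5 = 69

LXIX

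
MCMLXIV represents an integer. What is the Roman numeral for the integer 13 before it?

MCMLXIV = 1964
1964 - 13 = 1951

MCMLI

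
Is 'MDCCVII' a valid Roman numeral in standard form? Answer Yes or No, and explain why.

'MDCCVII': Check the rules: uses only the symbols I, V, X, L, C, D, M; no symbol is repeated more than three times in a row; V, L and D each appear at most once; no smaller symbol precedes a larger one (values never increase from left to right). Value: M (1000) + D (500) + C (100) + C (100) + V (5) + I (1) + I (1) = 1707. So it is a valid standard Roman numeral.

Yes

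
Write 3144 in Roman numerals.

Convert 3144 to Roman numerals:
  3144 contains 3×1000 (MMM)
  144 contains 1×100 (C)
  44 contains 1×40 (XL)
  4 contains 1×4 (IV)

MMMCXLIV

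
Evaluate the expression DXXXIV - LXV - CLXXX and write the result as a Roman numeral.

DXXXIV = 534, LXV = 65, CLXXX = 180
534 - 65 = 469
469 - 180 = 289

CCLXXXIX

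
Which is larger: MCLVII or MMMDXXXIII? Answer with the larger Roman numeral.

MCLVII = 1157
MMMDXXXIII = 3533
3533 is larger

MMMDXXXIII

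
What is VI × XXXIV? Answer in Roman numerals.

VI = 6
XXXIV = 34
6 × 34 = 204

CCIV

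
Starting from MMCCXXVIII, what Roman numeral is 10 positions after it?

MMCCXXVIII = 2228
2228 + 10 = 2238

MMCCXXXVIII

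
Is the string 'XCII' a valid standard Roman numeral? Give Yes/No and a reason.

'XCII': Check the rules: uses only the symbols I, V, X, L, C, D, M; no symbol is repeated more than three times in a row; V, L and D each appear at most once; the only place a smaller symbol precedes a larger one is the allowed subtractive pair XC, the symbol right after such a pair (if any) is smaller than the pair's first symbol, and otherwise the values never increase from left to right. Value: XC (90) + I (1) + I (1) = 92. So it is a valid standard Roman numeral.

Yes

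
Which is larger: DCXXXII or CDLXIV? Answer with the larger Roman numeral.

DCXXXII = 632
CDLXIV = 464
632 is larger

DCXXXII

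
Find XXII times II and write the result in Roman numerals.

XXII = 22
II = 2
22 × 2 = 44

XLIV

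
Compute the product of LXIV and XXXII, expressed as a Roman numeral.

LXIV = 64
XXXII = 32
64 × 32 = 2048

MMXLVIII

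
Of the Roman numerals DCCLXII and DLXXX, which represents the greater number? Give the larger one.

DCCLXII = 762
DLXXX = 580
762 is larger

DCCLXII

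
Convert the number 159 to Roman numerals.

Convert 159 to Roman numerals:
  159 contains 1×100 (C)
  59 contains 1×50 (L)
  9 contains 1×9 (IX)

CLIX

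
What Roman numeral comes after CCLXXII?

CCLXXII = 272; next is 273

CCLXXIII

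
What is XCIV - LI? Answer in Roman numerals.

XCIV = 94
LI = 51
94 - 51 = 43

XLIII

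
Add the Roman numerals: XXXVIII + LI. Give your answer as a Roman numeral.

XXXVIII = 38
LI = 51
38 + 51 = 89

LXXXIX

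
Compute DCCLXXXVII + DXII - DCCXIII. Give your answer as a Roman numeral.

DCCLXXXVII = 787, DXII = 512, DCCXIII = 713
787 + 512 = 1299
1299 - 713 = 586

DLXXXVI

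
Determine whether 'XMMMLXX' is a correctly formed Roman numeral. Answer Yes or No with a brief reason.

'XMMMLXX': Invalid subtractive combination: XM

No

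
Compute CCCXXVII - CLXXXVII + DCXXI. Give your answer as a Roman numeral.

CCCXXVII = 327, CLXXXVII = 187, DCXXI = 621
327 - 187 = 140
140 + 621 = 761

DCCLXI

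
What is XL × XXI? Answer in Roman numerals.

XL = 40
XXI = 21
40 × 21 = 840

DCCCXL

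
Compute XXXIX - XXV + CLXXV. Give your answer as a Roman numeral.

XXXIX = 39, XXV = 25, CLXXV = 175
39 - 25 = 14
14 + 175 = 189

CLXXXIX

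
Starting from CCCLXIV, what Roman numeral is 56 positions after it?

CCCLXIV = 364
364 + 56 = 420

CDXX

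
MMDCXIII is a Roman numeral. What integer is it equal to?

MMDCXIII: M=1000, M=1000, D=500, C=100, X=10, I=1, I=1, I=1
1000 + 1000 + 500 + 100 + 10 + 1 + 1 + 1 = 2613

2613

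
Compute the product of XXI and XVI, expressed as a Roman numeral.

XXI = 21
XVI = 16
21 × 16 = 336

CCCXXXVI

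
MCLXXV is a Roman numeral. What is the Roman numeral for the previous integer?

MCLXXV = 1175; previous is 1174

MCLXXIV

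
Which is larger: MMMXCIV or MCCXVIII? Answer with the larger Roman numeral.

MMMXCIV = 3094
MCCXVIII = 1218
3094 is larger

MMMXCIV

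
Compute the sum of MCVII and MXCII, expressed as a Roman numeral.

MCVII = 1107
MXCII = 1092
1107 + 1092 = 2199

MMCXCIX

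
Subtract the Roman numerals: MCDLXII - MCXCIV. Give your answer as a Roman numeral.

MCDLXII = 1462
MCXCIV = 1194
1462 - 1194 = 268

CCLXVIII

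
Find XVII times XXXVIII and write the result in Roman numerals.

XVII = 17
XXXVIII = 38
17 × 38 = 646

DCXLVI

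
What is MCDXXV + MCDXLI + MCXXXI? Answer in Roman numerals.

MCDXXV = 1425, MCDXLI = 1441, MCXXXI = 1131
1425 + 1441 = 2866
2866 + 1131 = 3997

MMMCMXCVII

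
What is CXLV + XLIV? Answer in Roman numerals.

CXLV = 145
XLIV = 44
145 + 44 = 189

CLXXXIX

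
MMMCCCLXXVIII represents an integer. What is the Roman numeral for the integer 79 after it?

MMMCCCLXXVIII = 3378
3378 + 79 = 3457

MMMCDLVII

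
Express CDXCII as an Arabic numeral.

CDXCII: CD=400, XC=90, I=1, I=1
400 + 90 + 1 + 1 = 492

492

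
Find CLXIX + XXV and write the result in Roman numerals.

CLXIX = 169
XXV = 25
169 + 25 = 194

CXCIV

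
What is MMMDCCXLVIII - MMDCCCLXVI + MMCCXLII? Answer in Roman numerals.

MMMDCCXLVIII = 3748, MMDCCCLXVI = 2866, MMCCXLII = 2242
3748 - 2866 = 882
882 + 2242 = 3124

MMMCXXIV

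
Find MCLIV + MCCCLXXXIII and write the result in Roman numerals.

MCLIV = 1154
MCCCLXXXIII = 1383
1154 + 1383 = 2537

MMDXXXVII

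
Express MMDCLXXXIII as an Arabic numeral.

MMDCLXXXIII: M=1000, M=1000, D=500, C=100, L=50, X=10, X=10, X=10, I=1, I=1, I=1
1000 + 1000 + 500 + 100 + 50 + 10 + 10 + 10 + 1 + 1 + 1 = 2683

2683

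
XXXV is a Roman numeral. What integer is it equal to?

XXXV: X=10, X=10, X=10, V=5
10 + 10 + 10 + 5 = 35

35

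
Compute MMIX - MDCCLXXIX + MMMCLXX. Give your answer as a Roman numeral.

MMIX = 2009, MDCCLXXIX = 1779, MMMCLXX = 3170
2009 - 1779 = 230
230 + 3170 = 3400

MMMCD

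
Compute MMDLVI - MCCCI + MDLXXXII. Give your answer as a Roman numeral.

MMDLVI = 2556, MCCCI = 1301, MDLXXXII = 1582
2556 - 1301 = 1255
1255 + 1582 = 2837

MMDCCCXXXVII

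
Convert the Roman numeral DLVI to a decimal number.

DLVI: D=500, L=50, V=5, I=1
500 + 50 + 5 + 1 = 556

556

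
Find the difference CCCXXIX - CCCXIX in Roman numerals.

CCCXXIX = 329
CCCXIX = 319
329 - 319 = 10

X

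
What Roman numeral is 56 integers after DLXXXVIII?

DLXXXVIII = 588
588 + 56 = 644

DCXLIV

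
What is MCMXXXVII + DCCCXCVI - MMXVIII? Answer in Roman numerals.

MCMXXXVII = 1937, DCCCXCVI = 896, MMXVIII = 2018
1937 + 896 = 2833
2833 - 2018 = 815

DCCCXV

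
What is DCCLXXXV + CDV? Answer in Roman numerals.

DCCLXXXV = 785
CDV = 405
785 + 405 = 1190

MCXC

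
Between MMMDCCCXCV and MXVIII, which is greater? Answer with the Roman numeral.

MMMDCCCXCV = 3895
MXVIII = 1018
3895 is larger

MMMDCCCXCV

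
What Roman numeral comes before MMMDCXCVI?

MMMDCXCVI = 3696, so the previous integer is 3696 - 1 = 3695

MMMDCXCV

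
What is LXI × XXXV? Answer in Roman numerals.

LXI = 61
XXXV = 35
61 × 35 = 2135

MMCXXXV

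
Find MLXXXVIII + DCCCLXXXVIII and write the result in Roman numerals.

MLXXXVIII = 1088
DCCCLXXXVIII = 888
1088 + 888 = 1976

MCMLXXVI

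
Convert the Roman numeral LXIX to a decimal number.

LXIX: L=50, X=10, IX=9
50 + 10 + 9 = 69

69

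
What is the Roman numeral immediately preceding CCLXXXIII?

CCLXXXIII = 283, so the previous integer is 283 - 1 = 282

CCLXXXII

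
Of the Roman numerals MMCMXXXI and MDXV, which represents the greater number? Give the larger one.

MMCMXXXI = 2931
MDXV = 1515
2931 is larger

MMCMXXXI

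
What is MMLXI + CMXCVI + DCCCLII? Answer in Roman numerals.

MMLXI = 2061, CMXCVI = 996, DCCCLII = 852
2061 + 996 = 3057
3057 + 852 = 3909

MMMCMIX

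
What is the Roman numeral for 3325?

Convert 3325 to Roman numerals:
  3325 contains 3×1000 (MMM)
  325 contains 3×100 (CCC)
  25 contains 2×10 (XX)
  5 contains 1×5 (V)

MMMCCCXXV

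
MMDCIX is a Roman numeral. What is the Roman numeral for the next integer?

MMDCIX = 2609; next is 2610

MMDCX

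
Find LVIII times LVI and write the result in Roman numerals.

LVIII = 58
LVI = 56
58 × 56 = 3248

MMMCCXLVIII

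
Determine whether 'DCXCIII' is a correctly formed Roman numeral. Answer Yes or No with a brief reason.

'DCXCIII': Check the rules: uses only the symbols I, V, X, L, C, D, M; no symbol is repeated more than three times in a row; V, L and D each appear at most once; the only place a smaller symbol precedes a larger one is the allowed subtractive pair XC, the symbol right after such a pair (if any) is smaller than the pair's first symbol, and otherwise the values never increase from left to right. Value: D (500) + C (100) + XC (90) + I (1) + I (1) + I (1) = 693. So it is a valid standard Roman numeral.

Yes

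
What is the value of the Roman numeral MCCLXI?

MCCLXI: M=1000, C=100, C=100, L=50, X=10, I=1
1000 + 100 + 100 + 50 + 10 + 1 = 1261

1261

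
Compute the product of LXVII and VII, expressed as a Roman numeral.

LXVII = 67
VII = 7
67 × 7 = 469

CDLXIX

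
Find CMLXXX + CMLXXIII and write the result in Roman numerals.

CMLXXX = 980
CMLXXIII = 973
980 + 973 = 1953

MCMLIII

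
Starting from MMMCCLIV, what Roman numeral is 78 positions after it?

MMMCCLIV = 3254
3254 + 78 = 3332

MMMCCCXXXII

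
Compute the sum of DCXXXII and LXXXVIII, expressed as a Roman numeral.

DCXXXII = 632
LXXXVIII = 88
632 + 88 = 720

DCCXX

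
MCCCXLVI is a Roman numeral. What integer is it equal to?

MCCCXLVI: M=1000, C=100, C=100, C=100, XL=40, V=5, I=1
1000 + 100 + 100 + 100 + 40 + 5 + 1 = 1346

1346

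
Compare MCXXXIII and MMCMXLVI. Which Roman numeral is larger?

MCXXXIII = 1133
MMCMXLVI = 2946
2946 is larger

MMCMXLVI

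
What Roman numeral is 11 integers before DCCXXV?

DCCXXV = 725
725 - 11 = 714

DCCXIV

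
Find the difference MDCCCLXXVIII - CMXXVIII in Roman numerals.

MDCCCLXXVIII = 1878
CMXXVIII = 928
1878 - 928 = 950

CML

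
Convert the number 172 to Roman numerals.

Convert 172 to Roman numerals:
  172 contains 1×100 (C)
  72 contains 1×50 (L)
  22 contains 2×10 (XX)
  2 contains 2×1 (II)

CLXXII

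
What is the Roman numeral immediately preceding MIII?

MIII = 1003; previous is 1002

MII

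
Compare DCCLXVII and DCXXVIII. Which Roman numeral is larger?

DCCLXVII = 767
DCXXVIII = 628
767 is larger

DCCLXVII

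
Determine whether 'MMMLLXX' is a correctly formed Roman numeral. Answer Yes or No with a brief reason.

'MMMLLXX': L should not appear more than once

No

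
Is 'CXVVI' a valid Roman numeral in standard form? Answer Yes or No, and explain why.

'CXVVI': V should not appear more than once

No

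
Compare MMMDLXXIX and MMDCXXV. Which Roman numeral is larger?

MMMDLXXIX = 3579
MMDCXXV = 2625
3579 is larger

MMMDLXXIX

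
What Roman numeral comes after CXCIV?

CXCIV = 194, so the next integer is 194 + 1 = 195

CXCV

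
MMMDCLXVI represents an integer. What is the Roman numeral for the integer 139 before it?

MMMDCLXVI = 3666
3666 - 139 = 3527

MMMDXXVII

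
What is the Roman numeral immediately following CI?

CI = 101, so the next integer is 101 + 1 = 102

CII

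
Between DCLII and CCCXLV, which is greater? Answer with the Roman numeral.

DCLII = 652
CCCXLV = 345
652 is larger

DCLII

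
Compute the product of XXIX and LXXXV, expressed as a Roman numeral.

XXIX = 29
LXXXV = 85
29 × 85 = 2465

MMCDLXV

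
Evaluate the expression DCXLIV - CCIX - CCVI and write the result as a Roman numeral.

DCXLIV = 644, CCIX = 209, CCVI = 206
644 - 209 = 435
435 - 206 = 229

CCXXIX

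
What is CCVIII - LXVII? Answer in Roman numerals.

CCVIII = 208
LXVII = 67
208 - 67 = 141

CXLI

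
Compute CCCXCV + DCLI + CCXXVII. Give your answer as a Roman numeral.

CCCXCV = 395, DCLI = 651, CCXXVII = 227
395 + 651 = 1046
1046 + 227 = 1273

MCCLXXIII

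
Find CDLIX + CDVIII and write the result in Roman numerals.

CDLIX = 459
CDVIII = 408
459 + 408 = 867

DCCCLXVII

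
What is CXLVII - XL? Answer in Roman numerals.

CXLVII = 147
XL = 40
147 - 40 = 107

CVII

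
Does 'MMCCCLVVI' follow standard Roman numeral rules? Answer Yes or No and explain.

'MMCCCLVVI': V should not appear more than once

No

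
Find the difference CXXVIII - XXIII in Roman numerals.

CXXVIII = 128
XXIII = 23
128 - 23 = 105

CV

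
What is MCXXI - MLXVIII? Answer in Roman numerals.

MCXXI = 1121
MLXVIII = 1068
1121 - 1068 = 53

LIII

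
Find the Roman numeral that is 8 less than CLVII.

CLVII = 157
157 - 8 = 149

CXLIX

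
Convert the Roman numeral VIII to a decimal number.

VIII: V=5, I=1, I=1, I=1
5 + 1 + 1 + 1 = 8

8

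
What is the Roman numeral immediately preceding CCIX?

CCIX = 209; previous is 208

CCVIII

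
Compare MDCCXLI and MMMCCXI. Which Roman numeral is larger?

MDCCXLI = 1741
MMMCCXI = 3211
3211 is larger

MMMCCXI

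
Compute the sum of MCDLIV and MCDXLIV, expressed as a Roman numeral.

MCDLIV = 1454
MCDXLIV = 1444
1454 + 1444 = 2898

MMDCCCXCVIII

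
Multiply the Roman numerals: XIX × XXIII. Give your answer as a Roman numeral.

XIX = 19
XXIII = 23
19 × 23 = 437

CDXXXVII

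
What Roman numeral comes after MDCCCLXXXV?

MDCCCLXXXV = 1885; next is 1886

MDCCCLXXXVI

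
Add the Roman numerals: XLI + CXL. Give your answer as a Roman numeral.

XLI = 41
CXL = 140
41 + 140 = 181

CLXXXI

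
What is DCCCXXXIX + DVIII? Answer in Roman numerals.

DCCCXXXIX = 839
DVIII = 508
839 + 508 = 1347

MCCCXLVII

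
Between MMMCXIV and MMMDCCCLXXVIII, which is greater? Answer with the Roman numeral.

MMMCXIV = 3114
MMMDCCCLXXVIII = 3878
3878 is larger

MMMDCCCLXXVIII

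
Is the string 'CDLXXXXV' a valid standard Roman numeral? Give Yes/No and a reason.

'CDLXXXXV': More than 3 consecutive X's

No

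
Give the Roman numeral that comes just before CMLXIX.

CMLXIX = 969; previous is 968

CMLXVIII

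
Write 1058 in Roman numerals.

Convert 1058 to Roman numerals:
  1058 contains 1×1000 (M)
  58 contains 1×50 (L)
  8 contains 1×5 (V)
  3 contains 3×1 (III)

MLVIII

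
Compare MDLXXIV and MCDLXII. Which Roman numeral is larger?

MDLXXIV = 1574
MCDLXII = 1462
1574 is larger

MDLXXIV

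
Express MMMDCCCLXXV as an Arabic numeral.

MMMDCCCLXXV: M=1000, M=1000, M=1000, D=500, C=100, C=100, C=100, L=50, X=10, X=10, V=5
1000 + 1000 + 1000 + 500 + 100 + 100 + 100 + 50 + 10 + 10 + 5 = 3875

3875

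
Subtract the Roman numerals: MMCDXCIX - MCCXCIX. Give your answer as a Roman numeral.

MMCDXCIX = 2499
MCCXCIX = 1299
2499 - 1299 = 1200

MCC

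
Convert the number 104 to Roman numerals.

Convert 104 to Roman numerals:
  104 contains 1×100 (C)
  4 contains 1×4 (IV)

CIV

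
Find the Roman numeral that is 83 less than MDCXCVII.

MDCXCVII = 1697
1697 - 83 = 1614

MDCXIV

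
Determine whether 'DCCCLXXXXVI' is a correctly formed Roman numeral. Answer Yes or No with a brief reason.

'DCCCLXXXXVI': More than 3 consecutive X's

No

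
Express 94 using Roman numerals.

Convert 94 to Roman numerals:
  94 contains 1×90 (XC)
  4 contains 1×4 (IV)

XCIV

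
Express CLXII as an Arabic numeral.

CLXII: C=100, L=50, X=10, I=1, I=1
100 + 50 + 10 + 1 + 1 = 162

162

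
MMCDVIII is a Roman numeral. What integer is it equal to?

MMCDVIII: M=1000, M=1000, CD=400, V=5, I=1, I=1, I=1
1000 + 1000 + 400 + 5 + 1 + 1 + 1 = 2408

2408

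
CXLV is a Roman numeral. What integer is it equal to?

CXLV: C=100, XL=40, V=5
100 + 40 + 5 = 145

145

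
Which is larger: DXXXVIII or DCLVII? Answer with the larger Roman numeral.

DXXXVIII = 538
DCLVII = 657
657 is larger

DCLVII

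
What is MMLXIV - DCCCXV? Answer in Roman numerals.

MMLXIV = 2064
DCCCXV = 815
2064 - 815 = 1249

MCCXLIX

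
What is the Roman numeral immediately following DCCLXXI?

DCCLXXI = 771, so the next integer is 771 + 1 = 772

DCCLXXII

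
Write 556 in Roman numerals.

Convert 556 to Roman numerals:
  556 contains 1×500 (D)
  56 contains 1×50 (L)
  6 contains 1×5 (V)
  1 contains 1×1 (I)

DLVI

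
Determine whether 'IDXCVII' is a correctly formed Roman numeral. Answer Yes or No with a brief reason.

'IDXCVII': Invalid subtractive combination: ID

No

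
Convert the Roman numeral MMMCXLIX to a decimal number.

MMMCXLIX: M=1000, M=1000, M=1000, C=100, XL=40, IX=9
1000 + 1000 + 1000 + 100 + 40 + 9 = 3149

3149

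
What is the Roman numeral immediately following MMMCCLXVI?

MMMCCLXVI = 3266, so the next integer is 3266 + 1 = 3267

MMMCCLXVII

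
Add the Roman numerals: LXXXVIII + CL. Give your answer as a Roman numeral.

LXXXVIII = 88
CL = 150
88 + 150 = 238

CCXXXVIII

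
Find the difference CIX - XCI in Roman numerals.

CIX = 109
XCI = 91
109 - 91 = 18

XVIII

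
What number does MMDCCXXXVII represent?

MMDCCXXXVII: M=1000, M=1000, D=500, C=100, C=100, X=10, X=10, X=10, V=5, I=1, I=1
1000 + 1000 + 500 + 100 + 100 + 10 + 10 + 10 + 5 + 1 + 1 = 2737

2737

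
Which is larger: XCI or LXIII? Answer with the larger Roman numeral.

XCI = 91
LXIII = 63
91 is larger

XCI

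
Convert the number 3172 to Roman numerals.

Convert 3172 to Roman numerals:
  3172 contains 3×1000 (MMM)
  172 contains 1×100 (C)
  72 contains 1×50 (L)
  22 contains 2×10 (XX)
  2 contains 2×1 (II)

MMMCLXXII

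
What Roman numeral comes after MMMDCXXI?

MMMDCXXI = 3621; next is 3622

MMMDCXXII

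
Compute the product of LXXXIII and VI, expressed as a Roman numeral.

LXXXIII = 83
VI = 6
83 × 6 = 498

CDXCVIII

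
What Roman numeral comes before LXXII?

LXXII = 72, so the previous integer is 72 - 1 = 71

LXXI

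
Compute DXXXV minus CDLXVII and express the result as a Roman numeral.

DXXXV = 535
CDLXVII = 467
535 - 467 = 68

LXVIII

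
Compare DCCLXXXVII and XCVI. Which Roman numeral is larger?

DCCLXXXVII = 787
XCVI = 96
787 is larger

DCCLXXXVII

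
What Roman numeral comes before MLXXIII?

MLXXIII = 1073, so the previous integer is 1073 - 1 = 1072

MLXXII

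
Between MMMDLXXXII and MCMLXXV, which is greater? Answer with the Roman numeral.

MMMDLXXXII = 3582
MCMLXXV = 1975
3582 is larger

MMMDLXXXII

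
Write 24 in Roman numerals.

Convert 24 to Roman numerals:
  24 contains 2×10 (XX)
  4 contains 1×4 (IV)

XXIV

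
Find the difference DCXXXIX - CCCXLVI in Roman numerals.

DCXXXIX = 639
CCCXLVI = 346
639 - 346 = 293

CCXCIII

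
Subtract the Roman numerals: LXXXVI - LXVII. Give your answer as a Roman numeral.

LXXXVI = 86
LXVII = 67
86 - 67 = 19

XIX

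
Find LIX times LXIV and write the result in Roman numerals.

LIX = 59
LXIV = 64
59 × 64 = 3776

MMMDCCLXXVI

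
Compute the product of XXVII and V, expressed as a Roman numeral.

XXVII = 27
V = 5
27 × 5 = 135

CXXXV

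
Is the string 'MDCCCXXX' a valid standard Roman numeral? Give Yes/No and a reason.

'MDCCCXXX': Check the rules: uses only the symbols I, V, X, L, C, D, M; no symbol is repeated more than three times in a row; V, L and D each appear at most once; no smaller symbol precedes a larger one (values never increase from left to right). Value: M (1000) + D (500) + C (100) + C (100) + C (100) + X (10) + X (10) + X (10) = 1830. So it is a valid standard Roman numeral.

Yes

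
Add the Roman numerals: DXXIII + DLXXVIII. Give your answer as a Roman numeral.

DXXIII = 523
DLXXVIII = 578
523 + 578 = 1101

MCI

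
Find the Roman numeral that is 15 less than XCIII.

XCIII = 93
93 - 15 = 78

LXXVIII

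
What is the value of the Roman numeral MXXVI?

MXXVI: M=1000, X=10, X=10, V=5, I=1
1000 + 10 + 10 + 5 + 1 = 1026

1026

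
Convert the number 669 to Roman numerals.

Convert 669 to Roman numerals:
  669 contains 1×500 (D)
  169 contains 1×100 (C)
  69 contains 1×50 (L)
  19 contains 1×10 (X)
  9 contains 1×9 (IX)

DCLXIX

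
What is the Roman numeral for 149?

Convert 149 to Roman numerals:
  149 contains 1×100 (C)
  49 contains 1×40 (XL)
  9 contains 1×9 (IX)

CXLIX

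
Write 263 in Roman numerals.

Convert 263 to Roman numerals:
  263 contains 2×100 (CC)
  63 contains 1×50 (L)
  13 contains 1×10 (X)
  3 contains 3×1 (III)

CCLXIII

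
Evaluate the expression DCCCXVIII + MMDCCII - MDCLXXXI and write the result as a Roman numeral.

DCCCXVIII = 818, MMDCCII = 2702, MDCLXXXI = 1681
818 + 2702 = 3520
3520 - 1681 = 1839

MDCCCXXXIX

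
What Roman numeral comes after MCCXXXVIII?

MCCXXXVIII = 1238; next is 1239

MCCXXXIX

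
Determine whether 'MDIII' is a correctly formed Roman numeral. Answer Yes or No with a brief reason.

'MDIII': Check the rules: uses only the symbols I, V, X, L, C, D, M; no symbol is repeated more than three times in a row; V, L and D each appear at most once; no smaller symbol precedes a larger one (values never increase from left to right). Value: M (1000) + D (500) + I (1) + I (1) + I (1) = 1503. So it is a valid standard Roman numeral.

Yes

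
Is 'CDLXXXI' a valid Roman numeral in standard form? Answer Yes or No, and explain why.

'CDLXXXI': Check the rules: uses only the symbols I, V, X, L, C, D, M; no symbol is repeated more than three times in a row; V, L and D each appear at most once; the only place a smaller symbol precedes a larger one is the allowed subtractive pair CD, the symbol right after such a pair (if any) is smaller than the pair's first symbol, and otherwise the values never increase from left to right. Value: CD (400) + L (50) + X (10) + X (10) + X (10) + I (1) = 481. So it is a valid standard Roman numeral.

Yes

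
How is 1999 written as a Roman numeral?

Convert 1999 to Roman numerals:
  1999 contains 1×1000 (M)
  999 contains 1×900 (CM)
  99 contains 1×90 (XC)
  9 contains 1×9 (IX)

MCMXCIX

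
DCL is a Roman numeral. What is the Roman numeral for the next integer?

DCL = 650; next is 651

DCLI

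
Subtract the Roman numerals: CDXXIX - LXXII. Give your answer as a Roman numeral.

CDXXIX = 429
LXXII = 72
429 - 72 = 357

CCCLVII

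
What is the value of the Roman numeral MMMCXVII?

MMMCXVII: M=1000, M=1000, M=1000, C=100, X=10, V=5, I=1, I=1
1000 + 1000 + 1000 + 100 + 10 + 5 + 1 + 1 = 3117

3117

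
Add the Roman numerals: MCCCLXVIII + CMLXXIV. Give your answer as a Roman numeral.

MCCCLXVIII = 1368
CMLXXIV = 974
1368 + 974 = 2342

MMCCCXLII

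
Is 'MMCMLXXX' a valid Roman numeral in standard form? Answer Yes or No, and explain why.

'MMCMLXXX': Check the rules: uses only the symbols I, V, X, L, C, D, M; no symbol is repeated more than three times in a row; V, L and D each appear at most once; the only place a smaller symbol precedes a larger one is the allowed subtractive pair CM, the symbol right after such a pair (if any) is smaller than the pair's first symbol, and otherwise the values never increase from left to right. Value: M (1000) + M (1000) + CM (900) + L (50) + X (10) + X (10) + X (10) = 2980. So it is a valid standard Roman numeral.

Yes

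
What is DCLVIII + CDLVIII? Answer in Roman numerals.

DCLVIII = 658
CDLVIII = 458
658 + 458 = 1116

MCXVI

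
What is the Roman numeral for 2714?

Convert 2714 to Roman numerals:
  2714 contains 2×1000 (MM)
  714 contains 1×500 (D)
  214 contains 2×100 (CC)
  14 contains 1×10 (X)
  4 contains 1×4 (IV)

MMDCCXIV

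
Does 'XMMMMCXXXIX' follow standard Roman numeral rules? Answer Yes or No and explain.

'XMMMMCXXXIX': More than 3 consecutive M's

No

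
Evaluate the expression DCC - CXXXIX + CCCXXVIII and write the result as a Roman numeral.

DCC = 700, CXXXIX = 139, CCCXXVIII = 328
700 - 139 = 561
561 + 328 = 889

DCCCLXXXIX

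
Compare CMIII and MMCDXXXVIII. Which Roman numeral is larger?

CMIII = 903
MMCDXXXVIII = 2438
2438 is larger

MMCDXXXVIII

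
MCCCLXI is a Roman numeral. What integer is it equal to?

MCCCLXI: M=1000, C=100, C=100, C=100, L=50, X=10, I=1
1000 + 100 + 100 + 100 + 50 + 10 + 1 = 1361

1361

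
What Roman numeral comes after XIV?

XIV = 14, so the next integer is 14 + 1 = 15

XV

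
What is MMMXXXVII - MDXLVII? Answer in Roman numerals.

MMMXXXVII = 3037
MDXLVII = 1547
3037 - 1547 = 1490

MCDXC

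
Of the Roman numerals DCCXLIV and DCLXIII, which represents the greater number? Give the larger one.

DCCXLIV = 744
DCLXIII = 663
744 is larger

DCCXLIV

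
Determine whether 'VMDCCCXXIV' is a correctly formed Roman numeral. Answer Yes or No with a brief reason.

'VMDCCCXXIV': V should not appear more than once

No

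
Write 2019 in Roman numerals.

Convert 2019 to Roman numerals:
  2019 contains 2×1000 (MM)
  19 contains 1×10 (X)
  9 contains 1×9 (IX)

MMXIX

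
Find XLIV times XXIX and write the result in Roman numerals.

XLIV = 44
XXIX = 29
44 × 29 = 1276

MCCLXXVI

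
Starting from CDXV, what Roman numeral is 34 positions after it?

CDXV = 415
415 + 34 = 449

CDXLIX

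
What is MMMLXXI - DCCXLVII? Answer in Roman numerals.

MMMLXXI = 3071
DCCXLVII = 747
3071 - 747 = 2324

MMCCCXXIV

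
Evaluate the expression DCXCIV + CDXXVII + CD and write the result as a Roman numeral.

DCXCIV = 694, CDXXVII = 427, CD = 400
694 + 427 = 1121
1121 + 400 = 1521

MDXXI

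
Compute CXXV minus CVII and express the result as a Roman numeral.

CXXV = 125
CVII = 107
125 - 107 = 18

XVIII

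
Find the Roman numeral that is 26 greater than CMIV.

CMIV = 904
904 + 26 = 930

CMXXX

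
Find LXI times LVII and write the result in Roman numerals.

LXI = 61
LVII = 57
61 × 57 = 3477

MMMCDLXXVII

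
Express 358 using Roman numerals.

Convert 358 to Roman numerals:
  358 contains 3×100 (CCC)
  58 contains 1×50 (L)
  8 contains 1×5 (V)
  3 contains 3×1 (III)

CCCLVIII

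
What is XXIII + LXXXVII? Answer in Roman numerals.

XXIII = 23
LXXXVII = 87
23 + 87 = 110

CX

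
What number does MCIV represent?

MCIV: M=1000, C=100, IV=4
1000 + 100 + 4 = 1104

1104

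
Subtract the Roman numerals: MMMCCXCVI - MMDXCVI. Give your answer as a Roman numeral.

MMMCCXCVI = 3296
MMDXCVI = 2596
3296 - 2596 = 700

DCC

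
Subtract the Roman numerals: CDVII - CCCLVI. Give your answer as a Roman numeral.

CDVII = 407
CCCLVI = 356
407 - 356 = 51

LI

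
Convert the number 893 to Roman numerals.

Convert 893 to Roman numerals:
  893 contains 1×500 (D)
  393 contains 3×100 (CCC)
  93 contains 1×90 (XC)
  3 contains 3×1 (III)

DCCCXCIII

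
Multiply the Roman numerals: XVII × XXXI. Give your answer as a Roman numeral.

XVII = 17
XXXI = 31
17 × 31 = 527

DXXVII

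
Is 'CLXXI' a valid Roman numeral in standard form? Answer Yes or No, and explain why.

'CLXXI': Check the rules: uses only the symbols I, V, X, L, C, D, M; no symbol is repeated more than three times in a row; V, L and D each appear at most once; no smaller symbol precedes a larger one (values never increase from left to right). Value: C (100) + L (50) + X (10) + X (10) + I (1) = 171. So it is a valid standard Roman numeral.

Yes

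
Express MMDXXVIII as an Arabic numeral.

MMDXXVIII: M=1000, M=1000, D=500, X=10, X=10, V=5, I=1, I=1, I=1
1000 + 1000 + 500 + 10 + 10 + 5 + 1 + 1 + 1 = 2528

2528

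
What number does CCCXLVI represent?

CCCXLVI: C=100, C=100, C=100, XL=40, V=5, I=1
100 + 100 + 100 + 40 + 5 + 1 = 346

346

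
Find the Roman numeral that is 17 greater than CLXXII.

CLXXII = 172
172 + 17 = 189

CLXXXIX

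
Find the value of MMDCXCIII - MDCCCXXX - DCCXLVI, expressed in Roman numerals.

MMDCXCIII = 2693, MDCCCXXX = 1830, DCCXLVI = 746
2693 - 1830 = 863
863 - 746 = 117

CXVII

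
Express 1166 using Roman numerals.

Convert 1166 to Roman numerals:
  1166 contains 1×1000 (M)
  166 contains 1×100 (C)
  66 contains 1×50 (L)
  16 contains 1×10 (X)
  6 contains 1×5 (V)
  1 contains 1×1 (I)

MCLXVI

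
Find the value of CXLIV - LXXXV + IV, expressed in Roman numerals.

CXLIV = 144, LXXXV = 85, IV = 4
144 - 85 = 59
59 + 4 = 63

LXIII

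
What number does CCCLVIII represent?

CCCLVIII: C=100, C=100, C=100, L=50, V=5, I=1, I=1, I=1
100 + 100 + 100 + 50 + 5 + 1 + 1 + 1 = 358

358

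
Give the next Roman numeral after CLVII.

CLVII = 157; next is 158

CLVIII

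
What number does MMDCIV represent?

MMDCIV: M=1000, M=1000, D=500, C=100, IV=4
1000 + 1000 + 500 + 100 + 4 = 2604

2604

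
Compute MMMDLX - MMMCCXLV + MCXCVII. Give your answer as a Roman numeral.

MMMDLX = 3560, MMMCCXLV = 3245, MCXCVII = 1197
3560 - 3245 = 315
315 + 1197 = 1512

MDXII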